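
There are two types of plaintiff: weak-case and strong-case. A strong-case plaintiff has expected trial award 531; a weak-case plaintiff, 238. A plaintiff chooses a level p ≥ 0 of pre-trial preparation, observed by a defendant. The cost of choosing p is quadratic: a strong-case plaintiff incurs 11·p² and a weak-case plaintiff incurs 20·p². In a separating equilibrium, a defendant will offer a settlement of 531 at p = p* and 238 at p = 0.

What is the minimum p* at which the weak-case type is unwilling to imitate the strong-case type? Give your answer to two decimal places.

The weak-case type at p = 0 receives 238; imitating at p* yields 531 − 20·p*².
Indifference: 238 = 531 − 20·p*², so p*² = (531 − 238) / 20 = 14.65.
p* = √14.65 ≈ 3.83.

3.83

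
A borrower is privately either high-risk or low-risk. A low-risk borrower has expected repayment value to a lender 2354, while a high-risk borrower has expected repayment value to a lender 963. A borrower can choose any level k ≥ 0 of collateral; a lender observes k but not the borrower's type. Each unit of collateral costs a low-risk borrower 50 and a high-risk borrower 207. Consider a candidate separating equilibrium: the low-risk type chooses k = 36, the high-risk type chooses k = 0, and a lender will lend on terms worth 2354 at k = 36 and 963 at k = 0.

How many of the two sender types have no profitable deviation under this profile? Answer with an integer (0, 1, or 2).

1

High-risk type: stay at 0 → 963; mimic → 2354 − 207 × 36 = -5098. IC holds (963 ≥ -5098).
Low-risk type: signal → 2354 − 50 × 36 = 554; deviate to 0 → 963. IC fails (554 < 963).
1 of 2 constraints hold, so this profile is not an equilibrium.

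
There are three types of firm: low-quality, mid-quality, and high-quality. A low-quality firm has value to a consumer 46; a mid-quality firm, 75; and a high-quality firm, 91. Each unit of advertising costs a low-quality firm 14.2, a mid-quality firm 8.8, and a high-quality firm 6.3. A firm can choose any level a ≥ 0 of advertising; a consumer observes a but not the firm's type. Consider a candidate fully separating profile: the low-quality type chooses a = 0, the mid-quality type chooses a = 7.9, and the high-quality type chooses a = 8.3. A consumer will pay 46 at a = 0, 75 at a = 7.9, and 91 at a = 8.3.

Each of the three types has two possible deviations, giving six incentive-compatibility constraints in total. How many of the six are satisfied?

High-quality (own payoff 91 − 6.3×8.3 = 38.71): to a=0 gives 46 → profitable ✗; to a=7.9 gives 75 − 6.3×7.9 = 25.23 → no gain ✓.
Low-quality (own payoff 46): to a=7.9 gives 75 − 14.2×7.9 = -37.18 → no gain ✓; to a=8.3 gives 91 − 14.2×8.3 = -26.86 → no gain ✓.
Mid-quality (own payoff 75 − 8.8×7.9 = 5.48): to a=0 gives 46 → profitable ✗; to a=8.3 gives 91 − 8.8×8.3 = 17.96 → profitable ✗.
3 of the 6 constraints hold; not an equilibrium.

3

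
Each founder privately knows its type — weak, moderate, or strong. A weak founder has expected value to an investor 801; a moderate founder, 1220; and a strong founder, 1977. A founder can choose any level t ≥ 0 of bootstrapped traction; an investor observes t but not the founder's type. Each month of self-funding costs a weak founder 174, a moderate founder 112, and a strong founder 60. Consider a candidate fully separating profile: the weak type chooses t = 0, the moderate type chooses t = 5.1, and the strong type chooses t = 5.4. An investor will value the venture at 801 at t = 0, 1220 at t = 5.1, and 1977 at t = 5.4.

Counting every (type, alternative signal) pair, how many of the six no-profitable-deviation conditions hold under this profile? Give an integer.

3

Strong (own payoff 1977 − 60×5.4 = 1653): to t=0 gives 801 → no gain ✓; to t=5.1 gives 1220 − 60×5.1 = 914 → no gain ✓.
Moderate (own payoff 1220 − 112×5.1 = 648.8): to t=0 gives 801 → profitable ✗; to t=5.4 gives 1977 − 112×5.4 = 1372.2 → profitable ✗.
Weak (own payoff 801): to t=5.1 gives 1220 − 174×5.1 = 332.6 → no gain ✓; to t=5.4 gives 1977 − 174×5.4 = 1037.4 → profitable ✗.
3 of the 6 constraints hold; not an equilibrium.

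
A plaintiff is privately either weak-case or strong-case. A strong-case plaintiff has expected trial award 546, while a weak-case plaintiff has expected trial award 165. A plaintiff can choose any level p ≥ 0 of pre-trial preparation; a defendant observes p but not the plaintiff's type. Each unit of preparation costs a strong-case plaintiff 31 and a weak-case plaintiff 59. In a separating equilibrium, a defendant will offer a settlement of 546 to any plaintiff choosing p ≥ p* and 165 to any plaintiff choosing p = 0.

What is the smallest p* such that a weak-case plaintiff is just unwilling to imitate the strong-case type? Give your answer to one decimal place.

6.5

A weak-case plaintiff choosing p = 0 receives 165.
Imitating at p* instead would pay 546 at cost 59·p*, netting 546 − 59·p*.
Indifference: 165 = 546 − 59·p*, so p* = (546 − 165) / 59 ≈ 6.5.
This is the weak-case type's binding incentive-compatibility constraint; any p ≥ 6.5 sustains separation on that side.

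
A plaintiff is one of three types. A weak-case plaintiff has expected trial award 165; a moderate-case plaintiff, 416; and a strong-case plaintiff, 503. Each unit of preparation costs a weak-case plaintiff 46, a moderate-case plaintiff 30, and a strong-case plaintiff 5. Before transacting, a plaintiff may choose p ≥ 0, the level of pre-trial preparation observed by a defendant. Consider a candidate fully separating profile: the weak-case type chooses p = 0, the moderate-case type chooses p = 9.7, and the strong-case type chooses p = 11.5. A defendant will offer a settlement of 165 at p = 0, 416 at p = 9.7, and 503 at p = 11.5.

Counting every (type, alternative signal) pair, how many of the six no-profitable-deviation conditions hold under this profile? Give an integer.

4

Weak-case (own payoff 165): to p=9.7 gives 416 − 46×9.7 = -30.2 → no gain ✓; to p=11.5 gives 503 − 46×11.5 = -26 → no gain ✓.
Moderate-case (own payoff 416 − 30×9.7 = 125): to p=0 gives 165 → profitable ✗; to p=11.5 gives 503 − 30×11.5 = 158 → profitable ✗.
Strong-case (own payoff 503 − 5×11.5 = 445.5): to p=0 gives 165 → no gain ✓; to p=9.7 gives 416 − 5×9.7 = 367.5 → no gain ✓.
4 of the 6 constraints hold; not an equilibrium.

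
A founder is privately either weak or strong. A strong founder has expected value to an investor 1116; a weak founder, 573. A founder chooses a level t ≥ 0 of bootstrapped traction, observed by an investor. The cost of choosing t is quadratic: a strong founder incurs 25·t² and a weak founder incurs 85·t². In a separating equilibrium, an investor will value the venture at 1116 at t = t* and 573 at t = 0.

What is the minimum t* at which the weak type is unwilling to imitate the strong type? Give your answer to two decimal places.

2.53

The weak type at t = 0 receives 573; imitating at t* yields 1116 − 85·t*².
Indifference: 573 = 1116 − 85·t*², so t*² = (1116 − 573) / 85 ≈ 6.3882.
t* = √6.3882 ≈ 2.53.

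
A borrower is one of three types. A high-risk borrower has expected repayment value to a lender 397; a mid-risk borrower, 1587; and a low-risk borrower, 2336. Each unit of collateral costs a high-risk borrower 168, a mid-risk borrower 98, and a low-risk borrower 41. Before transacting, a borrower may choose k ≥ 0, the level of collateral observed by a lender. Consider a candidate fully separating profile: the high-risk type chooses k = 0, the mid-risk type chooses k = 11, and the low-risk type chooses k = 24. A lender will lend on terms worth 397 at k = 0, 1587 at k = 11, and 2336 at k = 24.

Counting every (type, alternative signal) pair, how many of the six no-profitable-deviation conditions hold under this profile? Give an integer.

Low-risk (own payoff 2336 − 41×24 = 1352): to k=0 gives 397 → no gain ✓; to k=11 gives 1587 − 41×11 = 1136 → no gain ✓.
High-risk (own payoff 397): to k=11 gives 1587 − 168×11 = -261 → no gain ✓; to k=24 gives 2336 − 168×24 = -1696 → no gain ✓.
Mid-risk (own payoff 1587 − 98×11 = 509): to k=0 gives 397 → no gain ✓; to k=24 gives 2336 − 98×24 = -16 → no gain ✓.
6 of the 6 constraints hold; this profile is a separating equilibrium.

6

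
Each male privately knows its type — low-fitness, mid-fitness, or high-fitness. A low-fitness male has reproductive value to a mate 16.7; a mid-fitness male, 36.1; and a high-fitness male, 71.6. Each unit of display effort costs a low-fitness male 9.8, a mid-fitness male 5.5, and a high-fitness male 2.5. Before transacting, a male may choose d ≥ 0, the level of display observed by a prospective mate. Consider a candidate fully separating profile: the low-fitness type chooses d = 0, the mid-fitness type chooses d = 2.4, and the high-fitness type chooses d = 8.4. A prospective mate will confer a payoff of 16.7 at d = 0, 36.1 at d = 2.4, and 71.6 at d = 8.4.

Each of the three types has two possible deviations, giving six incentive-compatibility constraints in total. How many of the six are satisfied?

Low-fitness (own payoff 16.7): to d=2.4 gives 36.1 − 9.8×2.4 = 12.58 → no gain ✓; to d=8.4 gives 71.6 − 9.8×8.4 = -10.72 → no gain ✓.
High-fitness (own payoff 71.6 − 2.5×8.4 = 50.6): to d=0 gives 16.7 → no gain ✓; to d=2.4 gives 36.1 − 2.5×2.4 = 30.1 → no gain ✓.
Mid-fitness (own payoff 36.1 − 5.5×2.4 = 22.9): to d=0 gives 16.7 → no gain ✓; to d=8.4 gives 71.6 − 5.5×8.4 = 25.4 → profitable ✗.
5 of the 6 constraints hold; not an equilibrium.

5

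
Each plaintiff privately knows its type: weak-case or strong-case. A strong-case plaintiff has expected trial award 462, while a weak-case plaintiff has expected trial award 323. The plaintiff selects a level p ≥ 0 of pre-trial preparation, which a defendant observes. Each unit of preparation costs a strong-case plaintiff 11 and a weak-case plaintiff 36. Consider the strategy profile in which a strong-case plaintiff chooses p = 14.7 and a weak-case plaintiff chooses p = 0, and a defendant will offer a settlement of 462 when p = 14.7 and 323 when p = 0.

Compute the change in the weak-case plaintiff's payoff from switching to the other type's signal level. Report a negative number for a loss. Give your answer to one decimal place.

-390.2

Playing p = 0 the weak-case plaintiff receives 323.
Deviating to p = 14.7 brings payment 462 at cost 36 × 14.7 = 529.2, netting -67.2.
Gain from deviating: -67.2 − 323 = -390.2.
The gain is negative, so the weak-case type's incentive-compatibility constraint is satisfied.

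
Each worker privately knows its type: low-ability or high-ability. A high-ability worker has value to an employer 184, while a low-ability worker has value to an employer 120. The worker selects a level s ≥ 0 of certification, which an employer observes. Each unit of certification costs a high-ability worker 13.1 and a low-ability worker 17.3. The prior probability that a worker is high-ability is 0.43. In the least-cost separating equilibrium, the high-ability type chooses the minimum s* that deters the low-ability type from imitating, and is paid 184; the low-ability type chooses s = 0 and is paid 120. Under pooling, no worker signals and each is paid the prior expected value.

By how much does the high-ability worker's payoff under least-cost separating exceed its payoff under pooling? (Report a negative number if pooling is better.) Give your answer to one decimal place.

Least-cost separating signal: s* solves 120 = 184 − 17.3·s*, so s* = (184 − 120)/17.3 ≈ 3.6994.
High-ability type's separating payoff: 184 − 13.1 × s* = 184 − 13.1 × (184 − 120)/17.3 = 184 − 838.4/17.3 ≈ 135.538.
Pooling payoff: 0.43 × 184 + 0.57 × 120 = 147.52.
Difference: 135.538 − 147.52 = -11.982, i.e. -12.0 to one decimal place.
The high-ability type would prefer the pooling outcome.

-12.0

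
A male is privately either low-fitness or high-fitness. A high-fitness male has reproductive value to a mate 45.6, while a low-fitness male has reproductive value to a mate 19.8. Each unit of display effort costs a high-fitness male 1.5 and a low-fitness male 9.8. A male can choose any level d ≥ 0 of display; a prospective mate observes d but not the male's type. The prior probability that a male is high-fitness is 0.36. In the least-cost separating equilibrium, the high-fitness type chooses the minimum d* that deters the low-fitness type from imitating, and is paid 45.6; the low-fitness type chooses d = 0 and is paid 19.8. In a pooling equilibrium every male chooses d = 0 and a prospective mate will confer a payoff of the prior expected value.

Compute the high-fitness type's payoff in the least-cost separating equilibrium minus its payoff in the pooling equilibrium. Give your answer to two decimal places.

Least-cost separating signal: d* solves 19.8 = 45.6 − 9.8·d*, so d* = (45.6 − 19.8)/9.8 ≈ 2.6327.
High-fitness type's separating payoff: 45.6 − 1.5 × d* = 45.6 − 1.5 × (45.6 − 19.8)/9.8 = 45.6 − 38.7/9.8 ≈ 41.6510.
Pooling payoff: 0.36 × 45.6 + 0.64 × 19.8 = 29.088.
Difference: 41.6510 − 29.088 = 12.563, i.e. 12.56 to two decimal places.
The high-fitness type prefers to separate.

12.56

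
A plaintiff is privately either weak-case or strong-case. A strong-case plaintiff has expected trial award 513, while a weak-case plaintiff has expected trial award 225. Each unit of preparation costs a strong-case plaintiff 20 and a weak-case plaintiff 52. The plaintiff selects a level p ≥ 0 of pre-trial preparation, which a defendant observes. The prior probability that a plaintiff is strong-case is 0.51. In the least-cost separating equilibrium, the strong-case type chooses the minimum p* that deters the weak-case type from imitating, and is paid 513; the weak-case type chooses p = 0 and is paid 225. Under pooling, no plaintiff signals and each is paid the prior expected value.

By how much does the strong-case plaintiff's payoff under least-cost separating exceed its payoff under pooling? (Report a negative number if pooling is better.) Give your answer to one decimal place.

30.4

Least-cost separating signal: p* solves 225 = 513 − 52·p*, so p* = (513 − 225)/52 ≈ 5.5385.
Strong-case type's separating payoff: 513 − 20 × p* = 513 − 20 × (513 − 225)/52 = 513 − 5760/52 ≈ 402.231.
Pooling payoff: 0.51 × 513 + 0.49 × 225 = 371.88.
Difference: 402.231 − 371.88 = 30.351, i.e. 30.4 to one decimal place.
The strong-case type prefers to separate.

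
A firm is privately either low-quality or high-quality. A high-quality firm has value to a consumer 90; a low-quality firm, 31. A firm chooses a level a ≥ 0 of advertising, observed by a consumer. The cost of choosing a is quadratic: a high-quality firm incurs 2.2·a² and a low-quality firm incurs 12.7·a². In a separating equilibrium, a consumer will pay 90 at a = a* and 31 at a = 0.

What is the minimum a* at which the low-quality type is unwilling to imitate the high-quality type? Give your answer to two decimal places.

2.16

The low-quality type at a = 0 receives 31; imitating at a* yields 90 − 12.7·a*².
Indifference: 31 = 90 − 12.7·a*², so a*² = (90 − 31) / 12.7 ≈ 4.6457.
a* = √4.6457 ≈ 2.16.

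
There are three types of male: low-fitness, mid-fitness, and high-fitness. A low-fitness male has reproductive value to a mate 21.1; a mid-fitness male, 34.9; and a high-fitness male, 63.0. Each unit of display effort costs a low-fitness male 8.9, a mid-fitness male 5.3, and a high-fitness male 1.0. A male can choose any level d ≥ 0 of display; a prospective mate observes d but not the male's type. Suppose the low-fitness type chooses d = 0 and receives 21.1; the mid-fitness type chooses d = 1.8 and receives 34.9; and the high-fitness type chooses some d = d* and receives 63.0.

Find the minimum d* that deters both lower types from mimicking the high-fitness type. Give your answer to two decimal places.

7.10

Low-fitness type (on-path payoff 21.1) won't mimic when 21.1 ≥ 63.0 − 8.9·d*, i.e. d* ≥ 4.71.
Mid-fitness type (on-path payoff 34.9 − 5.3×1.8 = 25.36) won't mimic when 25.36 ≥ 63.0 − 5.3·d*, i.e. d* ≥ 7.10.
Both must hold, so d* = max(4.71, 7.10) = 7.10. The mid-fitness type's constraint binds.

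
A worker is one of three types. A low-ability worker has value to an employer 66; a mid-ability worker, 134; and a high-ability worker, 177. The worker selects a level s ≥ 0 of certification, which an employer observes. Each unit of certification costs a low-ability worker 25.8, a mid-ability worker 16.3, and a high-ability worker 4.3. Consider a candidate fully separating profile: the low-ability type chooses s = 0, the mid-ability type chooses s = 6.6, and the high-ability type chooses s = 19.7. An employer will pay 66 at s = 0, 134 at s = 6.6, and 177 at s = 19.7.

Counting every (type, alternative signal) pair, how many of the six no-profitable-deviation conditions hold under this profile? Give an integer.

Mid-ability (own payoff 134 − 16.3×6.6 = 26.42): to s=0 gives 66 → profitable ✗; to s=19.7 gives 177 − 16.3×19.7 = -144.11 → no gain ✓.
High-ability (own payoff 177 − 4.3×19.7 = 92.29): to s=0 gives 66 → no gain ✓; to s=6.6 gives 134 − 4.3×6.6 = 105.62 → profitable ✗.
Low-ability (own payoff 66): to s=6.6 gives 134 − 25.8×6.6 = -36.28 → no gain ✓; to s=19.7 gives 177 − 25.8×19.7 = -331.26 → no gain ✓.
4 of the 6 constraints hold; not an equilibrium.

4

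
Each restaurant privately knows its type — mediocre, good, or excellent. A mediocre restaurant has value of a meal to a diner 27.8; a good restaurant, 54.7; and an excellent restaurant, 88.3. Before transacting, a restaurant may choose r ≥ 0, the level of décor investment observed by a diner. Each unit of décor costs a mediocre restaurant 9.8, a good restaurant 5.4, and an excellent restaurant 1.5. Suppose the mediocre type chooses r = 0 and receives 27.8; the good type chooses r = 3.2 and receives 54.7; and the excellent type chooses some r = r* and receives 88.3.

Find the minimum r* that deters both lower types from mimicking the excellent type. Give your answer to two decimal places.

9.42

Mediocre type (on-path payoff 27.8) won't mimic when 27.8 ≥ 88.3 − 9.8·r*, i.e. r* ≥ 6.17.
Good type (on-path payoff 54.7 − 5.4×3.2 = 37.42) won't mimic when 37.42 ≥ 88.3 − 5.4·r*, i.e. r* ≥ 9.42.
Both must hold, so r* = max(6.17, 9.42) = 9.42. The good type's constraint binds.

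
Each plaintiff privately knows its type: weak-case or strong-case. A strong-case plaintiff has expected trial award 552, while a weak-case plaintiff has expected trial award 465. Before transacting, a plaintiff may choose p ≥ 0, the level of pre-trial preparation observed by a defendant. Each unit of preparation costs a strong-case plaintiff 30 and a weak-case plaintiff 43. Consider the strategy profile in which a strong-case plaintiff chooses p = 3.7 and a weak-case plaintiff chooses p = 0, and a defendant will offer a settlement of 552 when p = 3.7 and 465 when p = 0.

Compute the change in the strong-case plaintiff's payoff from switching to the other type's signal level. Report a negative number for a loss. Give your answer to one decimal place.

24.0

Playing p = 3.7 the strong-case plaintiff receives 552 − 30 × 3.7 = 441.
Deviating to p = 0 yields 465 instead.
Gain from deviating: 465 − 441 = 24.0.
The gain is positive, so the strong-case type's incentive-compatibility constraint is violated — this profile is not a separating equilibrium.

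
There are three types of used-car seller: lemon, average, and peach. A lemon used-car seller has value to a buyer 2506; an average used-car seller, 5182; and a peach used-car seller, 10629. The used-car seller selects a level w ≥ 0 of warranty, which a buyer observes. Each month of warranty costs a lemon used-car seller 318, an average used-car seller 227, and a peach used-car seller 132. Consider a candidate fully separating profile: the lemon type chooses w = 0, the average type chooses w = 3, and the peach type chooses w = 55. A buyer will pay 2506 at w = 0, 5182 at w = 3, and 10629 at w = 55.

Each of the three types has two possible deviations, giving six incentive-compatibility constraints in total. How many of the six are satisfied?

Lemon (own payoff 2506): to w=3 gives 5182 − 318×3 = 4228 → profitable ✗; to w=55 gives 10629 − 318×55 = -6861 → no gain ✓.
Average (own payoff 5182 − 227×3 = 4501): to w=0 gives 2506 → no gain ✓; to w=55 gives 10629 − 227×55 = -1856 → no gain ✓.
Peach (own payoff 10629 − 132×55 = 3369): to w=0 gives 2506 → no gain ✓; to w=3 gives 5182 − 132×3 = 4786 → profitable ✗.
4 of the 6 constraints hold; not an equilibrium.

4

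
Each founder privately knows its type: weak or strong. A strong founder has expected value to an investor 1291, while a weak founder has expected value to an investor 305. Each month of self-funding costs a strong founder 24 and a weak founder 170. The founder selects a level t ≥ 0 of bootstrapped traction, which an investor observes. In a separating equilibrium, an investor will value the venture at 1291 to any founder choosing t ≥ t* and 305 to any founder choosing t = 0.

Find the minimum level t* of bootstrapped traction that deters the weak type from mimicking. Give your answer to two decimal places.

A weak founder choosing t = 0 receives 305.
Imitating at t* instead would pay 1291 at cost 170·t*, netting 1291 − 170·t*.
Indifference: 305 = 1291 − 170·t*, so t* = (1291 − 305) / 170 = 5.80.
This is the weak type's binding incentive-compatibility constraint; any t ≥ 5.80 sustains separation on that side.

5.80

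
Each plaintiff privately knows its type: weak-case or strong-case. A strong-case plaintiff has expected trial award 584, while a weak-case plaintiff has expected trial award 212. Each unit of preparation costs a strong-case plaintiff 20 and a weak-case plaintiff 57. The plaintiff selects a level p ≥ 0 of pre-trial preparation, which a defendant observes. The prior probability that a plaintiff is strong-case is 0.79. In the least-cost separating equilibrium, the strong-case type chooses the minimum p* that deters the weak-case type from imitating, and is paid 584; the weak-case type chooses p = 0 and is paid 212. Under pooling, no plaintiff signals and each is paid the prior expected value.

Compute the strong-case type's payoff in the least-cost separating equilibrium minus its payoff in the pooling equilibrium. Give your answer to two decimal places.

Least-cost separating signal: p* solves 212 = 584 − 57·p*, so p* = (584 − 212)/57 ≈ 6.5263.
Strong-case type's separating payoff: 584 − 20 × p* = 584 − 20 × (584 − 212)/57 = 584 − 7440/57 ≈ 453.4737.
Pooling payoff: 0.79 × 584 + 0.21 × 212 = 505.88.
Difference: 453.4737 − 505.88 = -52.4063, i.e. -52.41 to two decimal places.
The strong-case type would prefer the pooling outcome.

-52.41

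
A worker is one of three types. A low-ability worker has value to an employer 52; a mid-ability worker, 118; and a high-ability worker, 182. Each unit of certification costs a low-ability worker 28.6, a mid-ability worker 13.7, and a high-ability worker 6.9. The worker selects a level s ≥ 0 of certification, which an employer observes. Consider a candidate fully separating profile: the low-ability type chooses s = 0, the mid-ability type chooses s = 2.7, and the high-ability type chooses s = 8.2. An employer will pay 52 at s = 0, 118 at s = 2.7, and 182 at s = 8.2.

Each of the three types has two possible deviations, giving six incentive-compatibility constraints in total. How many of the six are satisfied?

Low-ability (own payoff 52): to s=2.7 gives 118 − 28.6×2.7 = 40.78 → no gain ✓; to s=8.2 gives 182 − 28.6×8.2 = -52.52 → no gain ✓.
High-ability (own payoff 182 − 6.9×8.2 = 125.42): to s=0 gives 52 → no gain ✓; to s=2.7 gives 118 − 6.9×2.7 = 99.37 → no gain ✓.
Mid-ability (own payoff 118 − 13.7×2.7 = 81.01): to s=0 gives 52 → no gain ✓; to s=8.2 gives 182 − 13.7×8.2 = 69.66 → no gain ✓.
6 of the 6 constraints hold; this profile is a separating equilibrium.

6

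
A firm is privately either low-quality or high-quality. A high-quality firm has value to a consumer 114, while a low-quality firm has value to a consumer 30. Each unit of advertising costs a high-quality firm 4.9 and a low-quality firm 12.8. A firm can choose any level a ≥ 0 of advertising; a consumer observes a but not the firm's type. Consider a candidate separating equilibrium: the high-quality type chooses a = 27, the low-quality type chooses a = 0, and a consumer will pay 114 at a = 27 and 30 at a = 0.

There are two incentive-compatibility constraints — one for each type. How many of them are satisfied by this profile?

Low-quality type: stay at 0 → 30; mimic → 114 − 12.8 × 27 = -231.6. IC holds (30 ≥ -231.6).
High-quality type: signal → 114 − 4.9 × 27 = -18.3; deviate to 0 → 30. IC fails (-18.3 < 30).
1 of 2 constraints hold, so this profile is not an equilibrium.

1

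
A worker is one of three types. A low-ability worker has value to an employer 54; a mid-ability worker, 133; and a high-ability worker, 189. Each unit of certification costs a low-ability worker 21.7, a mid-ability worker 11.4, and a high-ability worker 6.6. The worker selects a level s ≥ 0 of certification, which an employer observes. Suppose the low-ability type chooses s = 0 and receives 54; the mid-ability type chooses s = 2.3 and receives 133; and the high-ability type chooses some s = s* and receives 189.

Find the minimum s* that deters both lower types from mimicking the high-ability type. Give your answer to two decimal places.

7.21

Low-ability type (on-path payoff 54) won't mimic when 54 ≥ 189 − 21.7·s*, i.e. s* ≥ 6.22.
Mid-ability type (on-path payoff 133 − 11.4×2.3 = 106.78) won't mimic when 106.78 ≥ 189 − 11.4·s*, i.e. s* ≥ 7.21.
Both must hold, so s* = max(6.22, 7.21) = 7.21. The mid-ability type's constraint binds.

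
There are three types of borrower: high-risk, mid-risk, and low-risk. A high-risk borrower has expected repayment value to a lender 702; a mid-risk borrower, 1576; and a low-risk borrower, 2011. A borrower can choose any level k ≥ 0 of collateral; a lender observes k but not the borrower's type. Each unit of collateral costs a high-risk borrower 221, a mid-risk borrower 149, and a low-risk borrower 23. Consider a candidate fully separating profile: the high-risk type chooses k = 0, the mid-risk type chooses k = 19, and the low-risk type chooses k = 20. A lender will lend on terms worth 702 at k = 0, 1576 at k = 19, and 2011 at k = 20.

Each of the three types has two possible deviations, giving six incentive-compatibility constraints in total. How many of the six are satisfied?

Low-risk (own payoff 2011 − 23×20 = 1551): to k=0 gives 702 → no gain ✓; to k=19 gives 1576 − 23×19 = 1139 → no gain ✓.
High-risk (own payoff 702): to k=19 gives 1576 − 221×19 = -2623 → no gain ✓; to k=20 gives 2011 − 221×20 = -2409 → no gain ✓.
Mid-risk (own payoff 1576 − 149×19 = -1255): to k=0 gives 702 → profitable ✗; to k=20 gives 2011 − 149×20 = -969 → profitable ✗.
4 of the 6 constraints hold; not an equilibrium.

4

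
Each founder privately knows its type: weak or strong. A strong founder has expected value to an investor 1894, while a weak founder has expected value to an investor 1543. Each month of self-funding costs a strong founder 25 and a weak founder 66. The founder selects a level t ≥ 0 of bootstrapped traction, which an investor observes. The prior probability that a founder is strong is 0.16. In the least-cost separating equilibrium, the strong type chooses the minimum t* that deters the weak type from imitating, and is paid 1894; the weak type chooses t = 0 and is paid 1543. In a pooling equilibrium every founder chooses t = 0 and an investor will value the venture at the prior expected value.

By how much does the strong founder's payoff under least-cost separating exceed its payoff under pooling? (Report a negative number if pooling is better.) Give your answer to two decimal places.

161.89

Least-cost separating signal: t* solves 1543 = 1894 − 66·t*, so t* = (1894 − 1543)/66 ≈ 5.3182.
Strong type's separating payoff: 1894 − 25 × t* = 1894 − 25 × (1894 − 1543)/66 = 1894 − 8775/66 ≈ 1761.0455.
Pooling payoff: 0.16 × 1894 + 0.84 × 1543 = 1599.16.
Difference: 1761.0455 − 1599.16 = 161.8855, i.e. 161.89 to two decimal places.
The strong type prefers to separate.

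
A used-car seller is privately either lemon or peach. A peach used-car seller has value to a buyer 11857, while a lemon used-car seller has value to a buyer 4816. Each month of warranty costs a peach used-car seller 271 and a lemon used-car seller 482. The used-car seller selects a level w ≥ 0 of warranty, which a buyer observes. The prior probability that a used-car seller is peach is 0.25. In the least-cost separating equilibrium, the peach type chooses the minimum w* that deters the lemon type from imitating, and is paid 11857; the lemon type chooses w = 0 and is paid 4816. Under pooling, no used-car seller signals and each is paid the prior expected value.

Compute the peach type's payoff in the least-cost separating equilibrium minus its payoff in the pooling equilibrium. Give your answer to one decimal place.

1322.0

Least-cost separating signal: w* solves 4816 = 11857 − 482·w*, so w* = (11857 − 4816)/482 ≈ 14.6079.
Peach type's separating payoff: 11857 − 271 × w* = 11857 − 271 × (11857 − 4816)/482 = 11857 − 1908111/482 ≈ 7898.263.
Pooling payoff: 0.25 × 11857 + 0.75 × 4816 = 6576.25.
Difference: 7898.263 − 6576.25 = 1322.013, i.e. 1322.0 to one decimal place.
The peach type prefers to separate.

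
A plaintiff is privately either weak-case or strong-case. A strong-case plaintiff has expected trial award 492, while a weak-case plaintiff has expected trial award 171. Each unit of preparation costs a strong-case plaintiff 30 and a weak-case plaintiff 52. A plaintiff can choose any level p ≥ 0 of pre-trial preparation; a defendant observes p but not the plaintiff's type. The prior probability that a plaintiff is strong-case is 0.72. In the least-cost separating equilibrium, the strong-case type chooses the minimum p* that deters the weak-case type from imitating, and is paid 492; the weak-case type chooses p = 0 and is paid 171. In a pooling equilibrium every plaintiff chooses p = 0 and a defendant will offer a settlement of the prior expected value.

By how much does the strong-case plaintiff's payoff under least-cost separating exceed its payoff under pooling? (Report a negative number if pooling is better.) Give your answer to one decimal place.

-95.3

Least-cost separating signal: p* solves 171 = 492 − 52·p*, so p* = (492 − 171)/52 ≈ 6.1731.
Strong-case type's separating payoff: 492 − 30 × p* = 492 − 30 × (492 − 171)/52 = 492 − 9630/52 ≈ 306.808.
Pooling payoff: 0.72 × 492 + 0.28 × 171 = 402.12.
Difference: 306.808 − 402.12 = -95.312, i.e. -95.3 to one decimal place.
The strong-case type would prefer the pooling outcome.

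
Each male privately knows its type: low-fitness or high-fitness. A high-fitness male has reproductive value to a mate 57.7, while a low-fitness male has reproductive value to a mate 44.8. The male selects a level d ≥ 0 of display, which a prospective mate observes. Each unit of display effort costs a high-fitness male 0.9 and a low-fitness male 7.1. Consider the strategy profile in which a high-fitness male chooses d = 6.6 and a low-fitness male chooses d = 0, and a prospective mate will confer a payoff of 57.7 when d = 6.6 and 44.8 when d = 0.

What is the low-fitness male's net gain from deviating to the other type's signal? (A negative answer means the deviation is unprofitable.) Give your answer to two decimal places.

Playing d = 0 the low-fitness male receives 44.8.
Deviating to d = 6.6 brings payment 57.7 at cost 7.1 × 6.6 = 46.86, netting 10.84.
Gain from deviating: 10.84 − 44.8 = -33.96.
The gain is negative, so the low-fitness type's incentive-compatibility constraint is satisfied.

-33.96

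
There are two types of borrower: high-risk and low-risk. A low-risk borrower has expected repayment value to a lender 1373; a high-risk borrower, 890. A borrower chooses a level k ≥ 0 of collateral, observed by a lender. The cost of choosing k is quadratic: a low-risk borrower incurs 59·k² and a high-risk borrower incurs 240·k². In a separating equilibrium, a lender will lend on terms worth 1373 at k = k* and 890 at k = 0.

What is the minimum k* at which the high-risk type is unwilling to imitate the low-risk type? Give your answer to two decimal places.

1.42

The high-risk type at k = 0 receives 890; imitating at k* yields 1373 − 240·k*².
Indifference: 890 = 1373 − 240·k*², so k*² = (1373 − 890) / 240 = 2.0125.
k* = √2.0125 ≈ 1.42.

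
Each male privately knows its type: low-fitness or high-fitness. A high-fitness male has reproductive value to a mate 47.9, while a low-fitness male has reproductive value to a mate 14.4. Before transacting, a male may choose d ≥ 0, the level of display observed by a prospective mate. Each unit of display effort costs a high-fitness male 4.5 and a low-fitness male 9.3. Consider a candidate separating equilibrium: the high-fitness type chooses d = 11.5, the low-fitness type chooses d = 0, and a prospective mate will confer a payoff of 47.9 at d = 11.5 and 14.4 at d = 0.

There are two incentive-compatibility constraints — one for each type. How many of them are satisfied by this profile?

High-fitness type: signal → 47.9 − 4.5 × 11.5 = -3.85; deviate to 0 → 14.4. IC fails (-3.85 < 14.4).
Low-fitness type: stay at 0 → 14.4; mimic → 47.9 − 9.3 × 11.5 = -59.05. IC holds (14.4 ≥ -59.05).
1 of 2 constraints hold, so this profile is not an equilibrium.

1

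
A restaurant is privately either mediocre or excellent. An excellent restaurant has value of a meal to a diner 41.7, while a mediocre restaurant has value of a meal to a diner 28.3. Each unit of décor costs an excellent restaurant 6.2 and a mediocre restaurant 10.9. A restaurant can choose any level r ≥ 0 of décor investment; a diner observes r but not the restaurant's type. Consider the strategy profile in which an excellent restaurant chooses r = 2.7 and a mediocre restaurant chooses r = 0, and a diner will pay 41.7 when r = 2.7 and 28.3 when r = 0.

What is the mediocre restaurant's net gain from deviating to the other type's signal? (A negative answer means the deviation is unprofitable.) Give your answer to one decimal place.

-16.0

Playing r = 0 the mediocre restaurant receives 28.3.
Deviating to r = 2.7 brings payment 41.7 at cost 10.9 × 2.7 = 29.43, netting 12.27.
Gain from deviating: 12.27 − 28.3 = -16.03, i.e. -16.0 to one decimal place.
The gain is negative, so the mediocre type's incentive-compatibility constraint is satisfied.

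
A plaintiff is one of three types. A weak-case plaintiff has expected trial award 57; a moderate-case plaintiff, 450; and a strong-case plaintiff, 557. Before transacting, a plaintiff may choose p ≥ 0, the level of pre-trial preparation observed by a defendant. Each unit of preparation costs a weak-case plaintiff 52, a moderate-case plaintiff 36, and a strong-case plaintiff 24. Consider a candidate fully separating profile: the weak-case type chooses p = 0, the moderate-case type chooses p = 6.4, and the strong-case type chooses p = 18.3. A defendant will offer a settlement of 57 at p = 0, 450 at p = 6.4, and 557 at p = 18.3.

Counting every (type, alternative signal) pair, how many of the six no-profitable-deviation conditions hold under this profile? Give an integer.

Moderate-case (own payoff 450 − 36×6.4 = 219.6): to p=0 gives 57 → no gain ✓; to p=18.3 gives 557 − 36×18.3 = -101.8 → no gain ✓.
Weak-case (own payoff 57): to p=6.4 gives 450 − 52×6.4 = 117.2 → profitable ✗; to p=18.3 gives 557 − 52×18.3 = -394.6 → no gain ✓.
Strong-case (own payoff 557 − 24×18.3 = 117.8): to p=0 gives 57 → no gain ✓; to p=6.4 gives 450 − 24×6.4 = 296.4 → profitable ✗.
4 of the 6 constraints hold; not an equilibrium.

4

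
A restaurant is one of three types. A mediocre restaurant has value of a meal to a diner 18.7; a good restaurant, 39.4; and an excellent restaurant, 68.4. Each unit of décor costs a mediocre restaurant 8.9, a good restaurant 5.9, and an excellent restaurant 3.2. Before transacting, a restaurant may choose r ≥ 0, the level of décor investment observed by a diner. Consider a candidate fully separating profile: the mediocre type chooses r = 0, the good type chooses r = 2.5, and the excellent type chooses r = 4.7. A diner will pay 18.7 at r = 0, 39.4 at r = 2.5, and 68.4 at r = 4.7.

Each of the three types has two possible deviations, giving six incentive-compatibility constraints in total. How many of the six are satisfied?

Good (own payoff 39.4 − 5.9×2.5 = 24.65): to r=0 gives 18.7 → no gain ✓; to r=4.7 gives 68.4 − 5.9×4.7 = 40.67 → profitable ✗.
Excellent (own payoff 68.4 − 3.2×4.7 = 53.36): to r=0 gives 18.7 → no gain ✓; to r=2.5 gives 39.4 − 3.2×2.5 = 31.4 → no gain ✓.
Mediocre (own payoff 18.7): to r=2.5 gives 39.4 − 8.9×2.5 = 17.15 → no gain ✓; to r=4.7 gives 68.4 − 8.9×4.7 = 26.57 → profitable ✗.
4 of the 6 constraints hold; not an equilibrium.

4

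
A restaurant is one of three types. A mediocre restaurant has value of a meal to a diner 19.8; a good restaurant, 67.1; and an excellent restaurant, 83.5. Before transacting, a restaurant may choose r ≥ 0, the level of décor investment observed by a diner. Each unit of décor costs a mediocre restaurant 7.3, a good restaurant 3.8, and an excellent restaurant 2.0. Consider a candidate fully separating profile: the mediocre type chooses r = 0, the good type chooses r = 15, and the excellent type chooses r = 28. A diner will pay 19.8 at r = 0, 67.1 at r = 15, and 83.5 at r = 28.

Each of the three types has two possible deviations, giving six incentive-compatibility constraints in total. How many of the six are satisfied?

Excellent (own payoff 83.5 − 2.0×28 = 27.5): to r=0 gives 19.8 → no gain ✓; to r=15 gives 67.1 − 2.0×15 = 37.1 → profitable ✗.
Mediocre (own payoff 19.8): to r=15 gives 67.1 − 7.3×15 = -42.4 → no gain ✓; to r=28 gives 83.5 − 7.3×28 = -120.9 → no gain ✓.
Good (own payoff 67.1 − 3.8×15 = 10.1): to r=0 gives 19.8 → profitable ✗; to r=28 gives 83.5 − 3.8×28 = -22.9 → no gain ✓.
4 of the 6 constraints hold; not an equilibrium.

4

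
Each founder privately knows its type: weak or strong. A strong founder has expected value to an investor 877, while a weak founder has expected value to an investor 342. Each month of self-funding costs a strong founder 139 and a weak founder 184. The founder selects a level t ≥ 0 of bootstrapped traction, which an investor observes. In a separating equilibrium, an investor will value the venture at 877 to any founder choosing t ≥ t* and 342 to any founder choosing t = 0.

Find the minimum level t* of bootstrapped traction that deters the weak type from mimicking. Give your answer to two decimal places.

A weak founder choosing t = 0 receives 342.
Imitating at t* instead would pay 877 at cost 184·t*, netting 877 − 184·t*.
Indifference: 342 = 877 − 184·t*, so t* = (877 − 342) / 184 ≈ 2.91.
This is the weak type's binding incentive-compatibility constraint; any t ≥ 2.91 sustains separation on that side.

2.91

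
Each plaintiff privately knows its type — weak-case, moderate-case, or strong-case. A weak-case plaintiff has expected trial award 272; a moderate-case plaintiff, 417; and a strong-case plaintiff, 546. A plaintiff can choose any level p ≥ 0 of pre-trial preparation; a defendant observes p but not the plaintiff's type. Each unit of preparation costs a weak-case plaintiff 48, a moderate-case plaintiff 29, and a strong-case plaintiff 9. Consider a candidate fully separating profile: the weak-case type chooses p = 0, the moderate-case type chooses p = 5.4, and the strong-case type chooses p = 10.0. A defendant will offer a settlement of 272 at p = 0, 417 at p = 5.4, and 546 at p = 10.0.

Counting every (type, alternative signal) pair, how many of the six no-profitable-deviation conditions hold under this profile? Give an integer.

Moderate-case (own payoff 417 − 29×5.4 = 260.4): to p=0 gives 272 → profitable ✗; to p=10.0 gives 546 − 29×10.0 = 256 → no gain ✓.
Strong-case (own payoff 546 − 9×10.0 = 456): to p=0 gives 272 → no gain ✓; to p=5.4 gives 417 − 9×5.4 = 368.4 → no gain ✓.
Weak-case (own payoff 272): to p=5.4 gives 417 − 48×5.4 = 157.8 → no gain ✓; to p=10.0 gives 546 − 48×10.0 = 66 → no gain ✓.
5 of the 6 constraints hold; not an equilibrium.

5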